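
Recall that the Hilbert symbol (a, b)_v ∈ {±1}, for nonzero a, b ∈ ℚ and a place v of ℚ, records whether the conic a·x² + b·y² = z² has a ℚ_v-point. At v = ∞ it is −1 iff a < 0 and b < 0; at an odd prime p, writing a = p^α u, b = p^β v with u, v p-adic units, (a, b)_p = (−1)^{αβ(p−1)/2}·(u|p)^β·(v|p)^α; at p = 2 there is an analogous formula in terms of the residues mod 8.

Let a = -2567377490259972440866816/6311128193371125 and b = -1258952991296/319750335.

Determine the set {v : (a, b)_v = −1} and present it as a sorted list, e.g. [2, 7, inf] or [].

Mod squares: a ≡ -5, b ≡ -15015. Check v ∈ {∞, 2, 3, 5, 7, 11, 13, 19, 31}.
v=∞: -5 < 0 and -15015 < 0  ⇒  (a,b)_∞ = -1.
v=13: a=13^6·(≡5), b=13^3·(≡7) mod 13; (5|13)=-1, (7|13)=-1; (−1)^{6·3·6}·(-1)^3·(-1)^6 = -1.
v=11: a=11^4·(≡6), b=11^3·(≡10) mod 11; (6|11)=-1, (10|11)=-1; (−1)^{4·3·5}·(-1)^3·(-1)^4 = -1.
v=31: a=31^4·(≡22), b=31^2·(≡25) mod 31; (22|31)=-1, (25|31)=+1; (−1)^{4·2·15}·(-1)^2·(+1)^4 = +1.
v=19: a=19^-4·(≡15), b=19^-2·(≡12) mod 19; (15|19)=-1, (12|19)=-1; (−1)^{-4·-2·9}·(-1)^-2·(-1)^-4 = +1.
v=5: a=5^-3·(≡1), b=5^-1·(≡2) mod 5; (1|5)=+1, (2|5)=-1; (−1)^{-3·-1·2}·(+1)^-1·(-1)^-3 = -1.
v=3: a=3^-18·(≡1), b=3^-11·(≡2) mod 3; (1|3)=+1, (2|3)=-1; (−1)^{-18·-11·1}·(+1)^-11·(-1)^-18 = +1.
v=7: a=7^4·(≡4), b=7^1·(≡1) mod 7; (4|7)=+1, (1|7)=+1; (−1)^{4·1·3}·(+1)^1·(+1)^4 = +1.
v=2: v_2(a)=14, v_2(b)=6; units ≡ 3, 1 (mod 8); ε·ε+αω+βω = 1·0+14·0+6·1 ≡ 0  ⇒  (a,b)_2 = +1.
|Ram(-5, -15015)| = 4, even; anisotropic at {5, 11, 13, ∞}.

[5, 11, 13, inf]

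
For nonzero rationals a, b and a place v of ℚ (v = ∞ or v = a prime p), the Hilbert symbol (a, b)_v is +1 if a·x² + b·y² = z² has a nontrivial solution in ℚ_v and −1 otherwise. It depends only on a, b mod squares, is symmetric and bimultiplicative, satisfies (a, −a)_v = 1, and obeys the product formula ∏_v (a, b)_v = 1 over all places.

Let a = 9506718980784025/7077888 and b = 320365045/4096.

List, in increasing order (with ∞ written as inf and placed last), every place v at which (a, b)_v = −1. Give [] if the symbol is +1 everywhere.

[5, 7]

(a, b) ≡ (3, 5005) mod (ℚ^×)²; places V = {2, 3, 5, 7, 11, 13, 23, ∞}.
(a,b)_3: α=-3, u≡1; β=0, v≡1 (mod 3); (1|3)=+1, (1|3)=+1; sign (−1)^0·+1^0·+1^-3 = +1.
(a,b)_5: α=2, u≡2; β=1, v≡4 (mod 5); (2|5)=-1, (4|5)=+1; sign (−1)^0·-1^1·+1^2 = -1.
(a,b)_11: α=6, u≡9; β=3, v≡1 (mod 11); (9|11)=+1, (1|11)=+1; sign (−1)^0·+1^3·+1^6 = +1.
(a,b)_13: α=2, u≡10; β=1, v≡2 (mod 13); (10|13)=+1, (2|13)=-1; sign (−1)^0·+1^1·-1^2 = +1.
(a,b)_23: α=2, u≡9; β=2, v≡19 (mod 23); (9|23)=+1, (19|23)=-1; sign (−1)^0·+1^2·-1^2 = +1.
(a,b)_7: α=4, u≡5; β=1, v≡1 (mod 7); (5|7)=-1, (1|7)=+1; sign (−1)^0·-1^1·+1^4 = -1.
(a,b)_∞: sgn(3)=+, sgn(5005)=+, so +1.
(a,b)_2: α=-18, β=-12; u≡3, v≡5 (mod 8); ε(u)ε(v)=1·0, αω(v)=-18·1, βω(u)=-12·1; sum ≡ 0  ⇒  +1.
Ram(3, 5005) = {5, 7}; no ℚ_5-point on the conic.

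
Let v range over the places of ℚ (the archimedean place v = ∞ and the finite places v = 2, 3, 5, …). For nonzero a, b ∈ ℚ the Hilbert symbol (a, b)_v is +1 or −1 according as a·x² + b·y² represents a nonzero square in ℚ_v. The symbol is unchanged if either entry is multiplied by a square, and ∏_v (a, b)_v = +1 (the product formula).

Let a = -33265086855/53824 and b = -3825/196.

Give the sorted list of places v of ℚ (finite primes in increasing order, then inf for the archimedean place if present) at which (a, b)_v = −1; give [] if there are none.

[5, inf]

(a, b) ≡ (-255255, -17) mod (ℚ^×)²; places V = {2, 3, 5, 7, 11, 13, 17, 19, 29, ∞}.
(a,b)_13: α=1, u≡5; β=0, v≡10 (mod 13); (5|13)=-1, (10|13)=+1; sign (−1)^0·-1^0·+1^1 = +1.
(a,b)_17: α=1, u≡2; β=1, v≡9 (mod 17); (2|17)=+1, (9|17)=+1; sign (−1)^0·+1^1·+1^1 = +1.
(a,b)_19: α=4, u≡3; β=0, v≡18 (mod 19); (3|19)=-1, (18|19)=-1; sign (−1)^0·-1^0·-1^4 = +1.
(a,b)_11: α=1, u≡9; β=0, v≡4 (mod 11); (9|11)=+1, (4|11)=+1; sign (−1)^0·+1^0·+1^1 = +1.
(a,b)_∞: sgn(-255255)=−, sgn(-17)=−, so -1.
(a,b)_29: α=-2, u≡12; β=0, v≡12 (mod 29); (12|29)=-1, (12|29)=-1; sign (−1)^0·-1^0·-1^-2 = +1.
(a,b)_2: α=-6, β=-2; u≡1, v≡7 (mod 8); ε(u)ε(v)=0·1, αω(v)=-6·0, βω(u)=-2·0; sum ≡ 0  ⇒  +1.
(a,b)_7: α=1, u≡3; β=-2, v≡1 (mod 7); (3|7)=-1, (1|7)=+1; sign (−1)^0·-1^-2·+1^1 = +1.
(a,b)_3: α=1, u≡1; β=2, v≡1 (mod 3); (1|3)=+1, (1|3)=+1; sign (−1)^0·+1^2·+1^1 = +1.
(a,b)_5: α=1, u≡1; β=2, v≡2 (mod 5); (1|5)=+1, (2|5)=-1; sign (−1)^0·+1^2·-1^1 = -1.
(-255255, -17 / ℚ) ramifies at {5, ∞}: a division algebra.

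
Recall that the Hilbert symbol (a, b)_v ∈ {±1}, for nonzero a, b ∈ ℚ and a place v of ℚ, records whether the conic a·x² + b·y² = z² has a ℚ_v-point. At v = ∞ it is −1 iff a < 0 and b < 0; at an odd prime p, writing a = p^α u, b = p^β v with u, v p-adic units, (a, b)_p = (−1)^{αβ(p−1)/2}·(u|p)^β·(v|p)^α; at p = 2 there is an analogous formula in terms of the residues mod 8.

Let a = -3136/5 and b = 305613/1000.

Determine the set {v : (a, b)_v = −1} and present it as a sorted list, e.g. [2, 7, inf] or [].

[2, 11]

(a, b) ≡ (-5, 770) mod (ℚ^×)²; places V = {2, 3, 5, 7, 11, ∞}.
(a,b)_7: α=2, u≡4; β=3, v≡5 (mod 7); (4|7)=+1, (5|7)=-1; sign (−1)^0·+1^3·-1^2 = +1.
(a,b)_5: α=-1, u≡4; β=-3, v≡1 (mod 5); (4|5)=+1, (1|5)=+1; sign (−1)^0·+1^-3·+1^-1 = +1.
(a,b)_3: α=0, u≡1; β=4, v≡2 (mod 3); (1|3)=+1, (2|3)=-1; sign (−1)^0·+1^4·-1^0 = +1.
(a,b)_11: α=0, u≡2; β=1, v≡3 (mod 11); (2|11)=-1, (3|11)=+1; sign (−1)^0·-1^1·+1^0 = -1.
(a,b)_2: α=6, β=-3; u≡3, v≡1 (mod 8); ε(u)ε(v)=1·0, αω(v)=6·0, βω(u)=-3·1; sum ≡ 1  ⇒  -1.
(a,b)_∞: sgn(-5)=−, sgn(770)=+, so +1.
(-5, 770 / ℚ) ramifies at {2, 11}: a division algebra.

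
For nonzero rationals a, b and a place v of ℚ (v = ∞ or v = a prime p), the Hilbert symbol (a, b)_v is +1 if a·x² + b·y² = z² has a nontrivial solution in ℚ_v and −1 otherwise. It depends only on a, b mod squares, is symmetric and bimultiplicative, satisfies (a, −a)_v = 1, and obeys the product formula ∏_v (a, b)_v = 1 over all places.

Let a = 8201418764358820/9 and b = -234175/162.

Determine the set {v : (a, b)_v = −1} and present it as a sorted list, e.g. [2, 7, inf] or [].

Mod squares: a ≡ 476905, b ≡ -18734. Check v ∈ {∞, 2, 3, 5, 7, 11, 13, 17, 19, 23, 29}.
v=17: a=17^2·(≡9), b=17^1·(≡7) mod 17; (9|17)=+1, (7|17)=-1; (−1)^{2·1·8}·(+1)^1·(-1)^2 = +1.
v=7: a=7^2·(≡4), b=7^0·(≡3) mod 7; (4|7)=+1, (3|7)=-1; (−1)^{2·0·3}·(+1)^0·(-1)^2 = +1.
v=3: a=3^-2·(≡1), b=3^-4·(≡1) mod 3; (1|3)=+1, (1|3)=+1; (−1)^{-2·-4·1}·(+1)^-4·(+1)^-2 = +1.
v=29: a=29^3·(≡17), b=29^1·(≡18) mod 29; (17|29)=-1, (18|29)=-1; (−1)^{3·1·14}·(-1)^1·(-1)^3 = +1.
v=5: a=5^1·(≡1), b=5^2·(≡4) mod 5; (1|5)=+1, (4|5)=+1; (−1)^{1·2·2}·(+1)^2·(+1)^1 = +1.
v=∞: 476905 > 0 and -18734 < 0  ⇒  (a,b)_∞ = +1.
v=2: v_2(a)=2, v_2(b)=-1; units ≡ 1, 1 (mod 8); ε·ε+αω+βω = 0·0+2·0+-1·0 ≡ 0  ⇒  (a,b)_2 = +1.
v=23: a=23^1·(≡1), b=23^0·(≡11) mod 23; (1|23)=+1, (11|23)=-1; (−1)^{1·0·11}·(+1)^0·(-1)^1 = -1.
v=19: a=19^2·(≡16), b=19^1·(≡12) mod 19; (16|19)=+1, (12|19)=-1; (−1)^{2·1·9}·(+1)^1·(-1)^2 = +1.
v=11: a=11^1·(≡1), b=11^0·(≡6) mod 11; (1|11)=+1, (6|11)=-1; (−1)^{1·0·5}·(+1)^0·(-1)^1 = -1.
v=13: a=13^1·(≡9), b=13^0·(≡12) mod 13; (9|13)=+1, (12|13)=+1; (−1)^{1·0·6}·(+1)^0·(+1)^1 = +1.
|Ram(476905, -18734)| = 2, even; anisotropic at {11, 23}.

[11, 23]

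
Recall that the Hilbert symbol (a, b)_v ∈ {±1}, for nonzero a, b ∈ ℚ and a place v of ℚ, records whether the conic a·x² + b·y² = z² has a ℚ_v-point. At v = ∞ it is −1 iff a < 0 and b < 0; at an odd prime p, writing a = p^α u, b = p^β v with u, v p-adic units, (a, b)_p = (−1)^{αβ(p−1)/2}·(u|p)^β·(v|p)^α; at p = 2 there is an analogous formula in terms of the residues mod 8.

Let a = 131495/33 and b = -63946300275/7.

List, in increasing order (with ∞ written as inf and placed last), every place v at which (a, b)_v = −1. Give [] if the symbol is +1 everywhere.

Mod squares: a ≡ 15015, b ≡ -77. Check v ∈ {∞, 2, 3, 5, 7, 11, 13, 17, 23}.
v=13: a=13^1·(≡2), b=13^2·(≡3) mod 13; (2|13)=-1, (3|13)=+1; (−1)^{1·2·6}·(-1)^2·(+1)^1 = +1.
v=17: a=17^2·(≡4), b=17^2·(≡15) mod 17; (4|17)=+1, (15|17)=+1; (−1)^{2·2·8}·(+1)^2·(+1)^2 = +1.
v=11: a=11^-1·(≡4), b=11^1·(≡4) mod 11; (4|11)=+1, (4|11)=+1; (−1)^{-1·1·5}·(+1)^1·(+1)^-1 = -1.
v=5: a=5^1·(≡3), b=5^2·(≡2) mod 5; (3|5)=-1, (2|5)=-1; (−1)^{1·2·2}·(-1)^2·(-1)^1 = -1.
v=3: a=3^-1·(≡1), b=3^2·(≡1) mod 3; (1|3)=+1, (1|3)=+1; (−1)^{-1·2·1}·(+1)^2·(+1)^-1 = +1.
v=∞: 15015 > 0 and -77 < 0  ⇒  (a,b)_∞ = +1.
v=23: a=23^0·(≡5), b=23^2·(≡22) mod 23; (5|23)=-1, (22|23)=-1; (−1)^{0·2·11}·(-1)^2·(-1)^0 = +1.
v=7: a=7^1·(≡5), b=7^-1·(≡3) mod 7; (5|7)=-1, (3|7)=-1; (−1)^{1·-1·3}·(-1)^-1·(-1)^1 = -1.
v=2: v_2(a)=0, v_2(b)=0; units ≡ 7, 3 (mod 8); ε·ε+αω+βω = 1·1+0·1+0·0 ≡ 1  ⇒  (a,b)_2 = -1.
Ram(15015, -77) = {2, 5, 7, 11}; no ℚ_2-point on the conic.

[2, 5, 7, 11]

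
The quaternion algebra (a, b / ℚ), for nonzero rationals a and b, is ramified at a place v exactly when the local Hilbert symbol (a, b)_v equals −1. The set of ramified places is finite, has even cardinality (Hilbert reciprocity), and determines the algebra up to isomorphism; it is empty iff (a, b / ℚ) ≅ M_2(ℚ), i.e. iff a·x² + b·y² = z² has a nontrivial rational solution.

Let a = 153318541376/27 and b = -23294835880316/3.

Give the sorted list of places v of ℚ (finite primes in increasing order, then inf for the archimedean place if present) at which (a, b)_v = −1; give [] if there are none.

Mod squares: a ≡ 3003, b ≡ -357. Check v ∈ {∞, 2, 3, 7, 11, 13, 17}.
v=∞: 3003 > 0 and -357 < 0  ⇒  (a,b)_∞ = +1.
v=13: a=13^3·(≡4), b=13^4·(≡5) mod 13; (4|13)=+1, (5|13)=-1; (−1)^{3·4·6}·(+1)^4·(-1)^3 = -1.
v=2: v_2(a)=6, v_2(b)=2; units ≡ 3, 3 (mod 8); ε·ε+αω+βω = 1·1+6·1+2·1 ≡ 1  ⇒  (a,b)_2 = -1.
v=7: a=7^3·(≡1), b=7^3·(≡5) mod 7; (1|7)=+1, (5|7)=-1; (−1)^{3·3·3}·(+1)^3·(-1)^3 = +1.
v=17: a=17^2·(≡5), b=17^3·(≡9) mod 17; (5|17)=-1, (9|17)=+1; (−1)^{2·3·8}·(-1)^3·(+1)^2 = -1.
v=3: a=3^-3·(≡2), b=3^-1·(≡1) mod 3; (2|3)=-1, (1|3)=+1; (−1)^{-3·-1·1}·(-1)^-1·(+1)^-3 = +1.
v=11: a=11^1·(≡5), b=11^2·(≡2) mod 11; (5|11)=+1, (2|11)=-1; (−1)^{1·2·5}·(+1)^2·(-1)^1 = -1.
(3003, -357 / ℚ) ramifies at {2, 11, 13, 17}: a division algebra.

[2, 11, 13, 17]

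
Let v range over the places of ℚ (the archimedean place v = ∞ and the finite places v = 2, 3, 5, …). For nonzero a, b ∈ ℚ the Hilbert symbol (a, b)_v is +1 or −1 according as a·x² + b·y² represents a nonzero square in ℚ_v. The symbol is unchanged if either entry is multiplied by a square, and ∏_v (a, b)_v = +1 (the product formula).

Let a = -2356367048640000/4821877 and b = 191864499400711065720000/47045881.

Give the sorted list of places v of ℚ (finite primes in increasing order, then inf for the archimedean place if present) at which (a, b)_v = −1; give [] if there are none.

[2, 3, 29, 41]

Mod squares: a ≡ -4135342, b ≡ 3. Check v ∈ {∞, 2, 3, 5, 11, 17, 19, 29, 37, 41, 47}.
v=5: a=5^4·(≡3), b=5^4·(≡2) mod 5; (3|5)=-1, (2|5)=-1; (−1)^{4·4·2}·(-1)^4·(-1)^4 = +1.
v=17: a=17^0·(≡7), b=17^2·(≡11) mod 17; (7|17)=-1, (11|17)=-1; (−1)^{0·2·8}·(-1)^2·(-1)^0 = +1.
v=41: a=41^1·(≡25), b=41^2·(≡14) mod 41; (25|41)=+1, (14|41)=-1; (−1)^{1·2·20}·(+1)^2·(-1)^1 = -1.
v=11: a=11^4·(≡1), b=11^6·(≡9) mod 11; (1|11)=+1, (9|11)=+1; (−1)^{4·6·5}·(+1)^6·(+1)^4 = +1.
v=∞: -4135342 < 0 and 3 > 0  ⇒  (a,b)_∞ = +1.
v=47: a=47^1·(≡30), b=47^2·(≡4) mod 47; (30|47)=-1, (4|47)=+1; (−1)^{1·2·23}·(-1)^2·(+1)^1 = +1.
v=29: a=29^1·(≡16), b=29^2·(≡17) mod 29; (16|29)=+1, (17|29)=-1; (−1)^{1·2·14}·(+1)^2·(-1)^1 = -1.
v=19: a=19^-4·(≡13), b=19^-6·(≡10) mod 19; (13|19)=-1, (10|19)=-1; (−1)^{-4·-6·9}·(-1)^-6·(-1)^-4 = +1.
v=3: a=3^2·(≡2), b=3^1·(≡1) mod 3; (2|3)=-1, (1|3)=+1; (−1)^{2·1·1}·(-1)^1·(+1)^2 = -1.
v=2: v_2(a)=9, v_2(b)=6; units ≡ 1, 3 (mod 8); ε·ε+αω+βω = 0·1+9·1+6·0 ≡ 1  ⇒  (a,b)_2 = -1.
v=37: a=37^-1·(≡36), b=37^0·(≡21) mod 37; (36|37)=+1, (21|37)=+1; (−1)^{-1·0·18}·(+1)^0·(+1)^-1 = +1.
Ram(-4135342, 3) = {2, 3, 29, 41}; no ℚ_2-point on the conic.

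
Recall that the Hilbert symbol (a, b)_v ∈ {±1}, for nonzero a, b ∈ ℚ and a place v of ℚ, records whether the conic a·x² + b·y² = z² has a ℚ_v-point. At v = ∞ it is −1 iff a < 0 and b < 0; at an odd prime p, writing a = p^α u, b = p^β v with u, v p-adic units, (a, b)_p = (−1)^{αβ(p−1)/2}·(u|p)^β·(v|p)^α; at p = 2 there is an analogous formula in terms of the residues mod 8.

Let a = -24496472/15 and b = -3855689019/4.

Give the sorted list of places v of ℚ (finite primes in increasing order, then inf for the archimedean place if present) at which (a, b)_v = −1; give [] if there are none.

[2, inf]

(a, b) ≡ (-1874730, -299) mod (ℚ^×)²; places V = {2, 3, 5, 7, 11, 13, 19, 23, ∞}.
(a,b)_5: α=-1, u≡1; β=0, v≡4 (mod 5); (1|5)=+1, (4|5)=+1; sign (−1)^0·+1^0·+1^-1 = +1.
(a,b)_19: α=1, u≡6; β=2, v≡6 (mod 19); (6|19)=+1, (6|19)=+1; sign (−1)^0·+1^2·+1^1 = +1.
(a,b)_11: α=1, u≡5; β=0, v≡4 (mod 11); (5|11)=+1, (4|11)=+1; sign (−1)^0·+1^0·+1^1 = +1.
(a,b)_3: α=-1, u≡2; β=6, v≡1 (mod 3); (2|3)=-1, (1|3)=+1; sign (−1)^0·-1^6·+1^-1 = +1.
(a,b)_∞: sgn(-1874730)=−, sgn(-299)=−, so -1.
(a,b)_2: α=3, β=-2; u≡3, v≡5 (mod 8); ε(u)ε(v)=1·0, αω(v)=3·1, βω(u)=-2·1; sum ≡ 1  ⇒  -1.
(a,b)_7: α=2, u≡5; β=2, v≡2 (mod 7); (5|7)=-1, (2|7)=+1; sign (−1)^0·-1^2·+1^2 = +1.
(a,b)_13: α=1, u≡3; β=1, v≡10 (mod 13); (3|13)=+1, (10|13)=+1; sign (−1)^0·+1^1·+1^1 = +1.
(a,b)_23: α=1, u≡9; β=1, v≡11 (mod 23); (9|23)=+1, (11|23)=-1; sign (−1)^1·+1^1·-1^1 = +1.
Ram(-1874730, -299) = {2, ∞}; no ℚ_2-point on the conic.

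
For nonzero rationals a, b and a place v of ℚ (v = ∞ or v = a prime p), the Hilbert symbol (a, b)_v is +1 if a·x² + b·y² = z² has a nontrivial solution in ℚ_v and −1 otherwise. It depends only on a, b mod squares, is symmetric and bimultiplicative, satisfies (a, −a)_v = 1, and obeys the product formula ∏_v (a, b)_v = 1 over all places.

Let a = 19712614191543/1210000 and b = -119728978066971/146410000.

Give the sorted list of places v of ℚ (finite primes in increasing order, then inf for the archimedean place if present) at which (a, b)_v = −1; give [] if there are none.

(a, b) ≡ (663, -91) mod (ℚ^×)²; places V = {2, 3, 5, 7, 11, 13, 17, 23, ∞}.
(a,b)_23: α=2, u≡17; β=0, v≡16 (mod 23); (17|23)=-1, (16|23)=+1; sign (−1)^0·-1^0·+1^2 = +1.
(a,b)_7: α=4, u≡6; β=5, v≡4 (mod 7); (6|7)=-1, (4|7)=+1; sign (−1)^0·-1^5·+1^4 = -1.
(a,b)_2: α=-4, β=-4; u≡7, v≡5 (mod 8); ε(u)ε(v)=1·0, αω(v)=-4·1, βω(u)=-4·0; sum ≡ 0  ⇒  +1.
(a,b)_5: α=-4, u≡3; β=-4, v≡4 (mod 5); (3|5)=-1, (4|5)=+1; sign (−1)^0·-1^-4·+1^-4 = +1.
(a,b)_17: α=3, u≡14; β=4, v≡10 (mod 17); (14|17)=-1, (10|17)=-1; sign (−1)^0·-1^4·-1^3 = -1.
(a,b)_13: α=1, u≡1; β=1, v≡5 (mod 13); (1|13)=+1, (5|13)=-1; sign (−1)^0·+1^1·-1^1 = -1.
(a,b)_11: α=-2, u≡9; β=-4, v≡2 (mod 11); (9|11)=+1, (2|11)=-1; sign (−1)^0·+1^-4·-1^-2 = +1.
(a,b)_∞: sgn(663)=+, sgn(-91)=−, so +1.
(a,b)_3: α=5, u≡2; β=8, v≡2 (mod 3); (2|3)=-1, (2|3)=-1; sign (−1)^0·-1^8·-1^5 = -1.
Ram(663, -91) = {3, 7, 13, 17}; no ℚ_3-point on the conic.

[3, 7, 13, 17]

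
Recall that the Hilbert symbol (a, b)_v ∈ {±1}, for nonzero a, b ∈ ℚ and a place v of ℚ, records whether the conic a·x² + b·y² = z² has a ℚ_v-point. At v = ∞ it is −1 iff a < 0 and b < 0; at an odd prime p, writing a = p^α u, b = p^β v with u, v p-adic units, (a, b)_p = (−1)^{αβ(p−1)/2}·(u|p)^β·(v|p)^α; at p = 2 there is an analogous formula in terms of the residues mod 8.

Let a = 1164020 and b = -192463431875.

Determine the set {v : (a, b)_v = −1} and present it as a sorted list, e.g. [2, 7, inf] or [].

[11, 13]

Mod squares: a ≡ 2405, b ≡ -11. Check v ∈ {∞, 2, 5, 11, 13, 37}.
v=5: a=5^1·(≡4), b=5^4·(≡4) mod 5; (4|5)=+1, (4|5)=+1; (−1)^{1·4·2}·(+1)^4·(+1)^1 = +1.
v=37: a=37^1·(≡10), b=37^2·(≡27) mod 37; (10|37)=+1, (27|37)=+1; (−1)^{1·2·18}·(+1)^2·(+1)^1 = +1.
v=11: a=11^2·(≡6), b=11^3·(≡7) mod 11; (6|11)=-1, (7|11)=-1; (−1)^{2·3·5}·(-1)^3·(-1)^2 = -1.
v=13: a=13^1·(≡9), b=13^2·(≡6) mod 13; (9|13)=+1, (6|13)=-1; (−1)^{1·2·6}·(+1)^2·(-1)^1 = -1.
v=2: v_2(a)=2, v_2(b)=0; units ≡ 5, 5 (mod 8); ε·ε+αω+βω = 0·0+2·1+0·1 ≡ 0  ⇒  (a,b)_2 = +1.
v=∞: 2405 > 0 and -11 < 0  ⇒  (a,b)_∞ = +1.
(2405, -11 / ℚ) ramifies at {11, 13}: a division algebra.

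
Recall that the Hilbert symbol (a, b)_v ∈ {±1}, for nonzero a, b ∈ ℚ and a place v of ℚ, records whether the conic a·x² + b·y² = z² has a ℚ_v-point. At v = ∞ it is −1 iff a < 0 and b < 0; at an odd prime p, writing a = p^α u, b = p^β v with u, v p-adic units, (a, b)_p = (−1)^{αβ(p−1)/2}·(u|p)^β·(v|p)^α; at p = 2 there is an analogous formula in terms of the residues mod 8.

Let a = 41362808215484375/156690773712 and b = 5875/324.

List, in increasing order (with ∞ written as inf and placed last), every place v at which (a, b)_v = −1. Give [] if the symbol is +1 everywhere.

(a, b) ≡ (1420763, 235) mod (ℚ^×)²; places V = {2, 3, 5, 11, 17, 19, 23, 29, 37, 43, 47, ∞}.
(a,b)_29: α=-2, u≡23; β=0, v≡15 (mod 29); (23|29)=+1, (15|29)=-1; sign (−1)^0·+1^0·-1^-2 = +1.
(a,b)_11: α=-2, u≡3; β=0, v≡9 (mod 11); (3|11)=+1, (9|11)=+1; sign (−1)^0·+1^0·+1^-2 = +1.
(a,b)_47: α=1, u≡36; β=1, v≡22 (mod 47); (36|47)=+1, (22|47)=-1; sign (−1)^1·+1^1·-1^1 = +1.
(a,b)_23: α=2, u≡5; β=0, v≡5 (mod 23); (5|23)=-1, (5|23)=-1; sign (−1)^0·-1^0·-1^2 = +1.
(a,b)_5: α=6, u≡3; β=3, v≡3 (mod 5); (3|5)=-1, (3|5)=-1; sign (−1)^0·-1^3·-1^6 = -1.
(a,b)_3: α=-2, u≡2; β=-4, v≡1 (mod 3); (2|3)=-1, (1|3)=+1; sign (−1)^0·-1^-4·+1^-2 = +1.
(a,b)_17: α=-2, u≡5; β=0, v≡10 (mod 17); (5|17)=-1, (10|17)=-1; sign (−1)^0·-1^0·-1^-2 = +1.
(a,b)_37: α=-1, u≡27; β=0, v≡5 (mod 37); (27|37)=+1, (5|37)=-1; sign (−1)^0·+1^0·-1^-1 = -1.
(a,b)_∞: sgn(1420763)=+, sgn(235)=+, so +1.
(a,b)_19: α=5, u≡14; β=0, v≡4 (mod 19); (14|19)=-1, (4|19)=+1; sign (−1)^0·-1^0·+1^5 = +1.
(a,b)_43: α=1, u≡17; β=0, v≡18 (mod 43); (17|43)=+1, (18|43)=-1; sign (−1)^0·+1^0·-1^1 = -1.
(a,b)_2: α=-4, β=-2; u≡3, v≡3 (mod 8); ε(u)ε(v)=1·1, αω(v)=-4·1, βω(u)=-2·1; sum ≡ 1  ⇒  -1.
|Ram(1420763, 235)| = 4, even; anisotropic at {2, 5, 37, 43}.

[2, 5, 37, 43]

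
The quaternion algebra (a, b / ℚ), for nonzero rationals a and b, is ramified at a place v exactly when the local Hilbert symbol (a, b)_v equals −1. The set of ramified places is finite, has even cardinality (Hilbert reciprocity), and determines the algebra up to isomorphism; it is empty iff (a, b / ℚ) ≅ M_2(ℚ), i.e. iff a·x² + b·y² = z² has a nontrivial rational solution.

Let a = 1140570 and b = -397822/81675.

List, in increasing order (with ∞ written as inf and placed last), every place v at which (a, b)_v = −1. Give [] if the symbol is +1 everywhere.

[19, 29]

Mod squares: a ≡ 126730, b ≡ -3306. Check v ∈ {∞, 2, 3, 5, 11, 19, 23, 29}.
v=5: a=5^1·(≡4), b=5^-2·(≡4) mod 5; (4|5)=+1, (4|5)=+1; (−1)^{1·-2·2}·(+1)^-2·(+1)^1 = +1.
v=∞: 126730 > 0 and -3306 < 0  ⇒  (a,b)_∞ = +1.
v=23: a=23^1·(≡2), b=23^0·(≡16) mod 23; (2|23)=+1, (16|23)=+1; (−1)^{1·0·11}·(+1)^0·(+1)^1 = +1.
v=3: a=3^2·(≡1), b=3^-3·(≡2) mod 3; (1|3)=+1, (2|3)=-1; (−1)^{2·-3·1}·(+1)^-3·(-1)^2 = +1.
v=11: a=11^0·(≡2), b=11^-2·(≡1) mod 11; (2|11)=-1, (1|11)=+1; (−1)^{0·-2·5}·(-1)^-2·(+1)^0 = +1.
v=29: a=29^1·(≡6), b=29^1·(≡21) mod 29; (6|29)=+1, (21|29)=-1; (−1)^{1·1·14}·(+1)^1·(-1)^1 = -1.
v=2: v_2(a)=1, v_2(b)=1; units ≡ 5, 3 (mod 8); ε·ε+αω+βω = 0·1+1·1+1·1 ≡ 0  ⇒  (a,b)_2 = +1.
v=19: a=19^1·(≡9), b=19^3·(≡16) mod 19; (9|19)=+1, (16|19)=+1; (−1)^{1·3·9}·(+1)^3·(+1)^1 = -1.
|Ram(126730, -3306)| = 2, even; anisotropic at {19, 29}.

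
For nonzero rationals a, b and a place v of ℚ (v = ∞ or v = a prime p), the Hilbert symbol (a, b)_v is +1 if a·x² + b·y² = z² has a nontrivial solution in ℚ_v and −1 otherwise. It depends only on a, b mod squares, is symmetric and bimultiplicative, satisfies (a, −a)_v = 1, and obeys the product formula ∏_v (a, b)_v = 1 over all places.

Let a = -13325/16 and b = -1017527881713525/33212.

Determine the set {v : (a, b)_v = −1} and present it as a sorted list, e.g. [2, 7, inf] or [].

(a, b) ≡ (-533, -2660203) mod (ℚ^×)²; places V = {2, 3, 5, 7, 13, 19, 23, 31, 37, 41, ∞}.
(a,b)_13: α=1, u≡5; β=5, v≡5 (mod 13); (5|13)=-1, (5|13)=-1; sign (−1)^0·-1^5·-1^1 = +1.
(a,b)_41: α=1, u≡13; β=1, v≡20 (mod 41); (13|41)=-1, (20|41)=+1; sign (−1)^0·-1^1·+1^1 = -1.
(a,b)_7: α=0, u≡5; β=1, v≡4 (mod 7); (5|7)=-1, (4|7)=+1; sign (−1)^0·-1^1·+1^0 = -1.
(a,b)_23: α=0, u≡11; β=-1, v≡8 (mod 23); (11|23)=-1, (8|23)=+1; sign (−1)^0·-1^-1·+1^0 = -1.
(a,b)_2: α=-4, β=-2; u≡3, v≡5 (mod 8); ε(u)ε(v)=1·0, αω(v)=-4·1, βω(u)=-2·1; sum ≡ 0  ⇒  +1.
(a,b)_5: α=2, u≡2; β=2, v≡2 (mod 5); (2|5)=-1, (2|5)=-1; sign (−1)^0·-1^2·-1^2 = +1.
(a,b)_3: α=0, u≡1; β=2, v≡2 (mod 3); (1|3)=+1, (2|3)=-1; sign (−1)^0·+1^2·-1^0 = +1.
(a,b)_19: α=0, u≡2; β=-2, v≡6 (mod 19); (2|19)=-1, (6|19)=+1; sign (−1)^0·-1^-2·+1^0 = +1.
(a,b)_∞: sgn(-533)=−, sgn(-2660203)=−, so -1.
(a,b)_37: α=0, u≡2; β=2, v≡35 (mod 37); (2|37)=-1, (35|37)=-1; sign (−1)^0·-1^2·-1^0 = +1.
(a,b)_31: α=0, u≡10; β=1, v≡3 (mod 31); (10|31)=+1, (3|31)=-1; sign (−1)^0·+1^1·-1^0 = +1.
|Ram(-533, -2660203)| = 4, even; anisotropic at {7, 23, 41, ∞}.

[7, 23, 41, inf]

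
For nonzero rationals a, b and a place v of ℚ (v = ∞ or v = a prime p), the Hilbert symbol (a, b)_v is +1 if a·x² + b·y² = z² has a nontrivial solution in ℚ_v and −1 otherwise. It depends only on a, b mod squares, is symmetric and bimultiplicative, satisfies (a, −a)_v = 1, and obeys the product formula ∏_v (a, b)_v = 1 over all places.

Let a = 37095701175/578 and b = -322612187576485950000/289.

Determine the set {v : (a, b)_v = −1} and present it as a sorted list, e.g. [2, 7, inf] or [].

[2, 3, 11, 13]

(a, b) ≡ (494, -40755) mod (ℚ^×)²; places V = {2, 3, 5, 11, 13, 17, 19, 43, ∞}.
(a,b)_5: α=2, u≡4; β=5, v≡4 (mod 5); (4|5)=+1, (4|5)=+1; sign (−1)^0·+1^5·+1^2 = +1.
(a,b)_2: α=-1, β=4; u≡7, v≡5 (mod 8); ε(u)ε(v)=1·0, αω(v)=-1·1, βω(u)=4·0; sum ≡ 1  ⇒  -1.
(a,b)_13: α=1, u≡3; β=1, v≡6 (mod 13); (3|13)=+1, (6|13)=-1; sign (−1)^0·+1^1·-1^1 = -1.
(a,b)_43: α=2, u≡17; β=2, v≡9 (mod 43); (17|43)=+1, (9|43)=+1; sign (−1)^0·+1^2·+1^2 = +1.
(a,b)_∞: sgn(494)=+, sgn(-40755)=−, so +1.
(a,b)_3: α=2, u≡2; β=5, v≡2 (mod 3); (2|3)=-1, (2|3)=-1; sign (−1)^0·-1^5·-1^2 = -1.
(a,b)_11: α=0, u≡10; β=5, v≡2 (mod 11); (10|11)=-1, (2|11)=-1; sign (−1)^0·-1^5·-1^0 = -1.
(a,b)_19: α=3, u≡4; β=3, v≡2 (mod 19); (4|19)=+1, (2|19)=-1; sign (−1)^1·+1^3·-1^3 = +1.
(a,b)_17: α=-2, u≡1; β=-2, v≡10 (mod 17); (1|17)=+1, (10|17)=-1; sign (−1)^0·+1^-2·-1^-2 = +1.
(494, -40755 / ℚ) ramifies at {2, 3, 11, 13}: a division algebra.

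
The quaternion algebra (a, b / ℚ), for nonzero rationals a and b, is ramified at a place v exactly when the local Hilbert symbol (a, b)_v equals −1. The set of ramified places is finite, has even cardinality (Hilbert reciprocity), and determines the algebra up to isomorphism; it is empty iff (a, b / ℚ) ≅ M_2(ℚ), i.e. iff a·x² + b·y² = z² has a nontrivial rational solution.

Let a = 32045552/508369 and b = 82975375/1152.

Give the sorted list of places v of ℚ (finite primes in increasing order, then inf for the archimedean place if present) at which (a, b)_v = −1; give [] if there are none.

[2, 5, 7, 19, 23, 31]

(a, b) ≡ (1463, 135470) mod (ℚ^×)²; places V = {2, 3, 5, 7, 11, 19, 23, 31, 37, ∞}.
(a,b)_37: α=2, u≡18; β=0, v≡20 (mod 37); (18|37)=-1, (20|37)=-1; sign (−1)^0·-1^0·-1^2 = +1.
(a,b)_19: α=1, u≡7; β=1, v≡9 (mod 19); (7|19)=+1, (9|19)=+1; sign (−1)^1·+1^1·+1^1 = -1.
(a,b)_11: α=1, u≡9; β=0, v≡4 (mod 11); (9|11)=+1, (4|11)=+1; sign (−1)^0·+1^0·+1^1 = +1.
(a,b)_∞: sgn(1463)=+, sgn(135470)=+, so +1.
(a,b)_2: α=4, β=-7; u≡7, v≡7 (mod 8); ε(u)ε(v)=1·1, αω(v)=4·0, βω(u)=-7·0; sum ≡ 1  ⇒  -1.
(a,b)_5: α=0, u≡3; β=3, v≡4 (mod 5); (3|5)=-1, (4|5)=+1; sign (−1)^0·-1^3·+1^0 = -1.
(a,b)_31: α=-2, u≡23; β=1, v≡17 (mod 31); (23|31)=-1, (17|31)=-1; sign (−1)^0·-1^1·-1^-2 = -1.
(a,b)_23: α=-2, u≡19; β=1, v≡3 (mod 23); (19|23)=-1, (3|23)=+1; sign (−1)^0·-1^1·+1^-2 = -1.
(a,b)_7: α=1, u≡6; β=2, v≡3 (mod 7); (6|7)=-1, (3|7)=-1; sign (−1)^0·-1^2·-1^1 = -1.
(a,b)_3: α=0, u≡2; β=-2, v≡2 (mod 3); (2|3)=-1, (2|3)=-1; sign (−1)^0·-1^-2·-1^0 = +1.
|Ram(1463, 135470)| = 6, even; anisotropic at {2, 5, 7, 19, 23, 31}.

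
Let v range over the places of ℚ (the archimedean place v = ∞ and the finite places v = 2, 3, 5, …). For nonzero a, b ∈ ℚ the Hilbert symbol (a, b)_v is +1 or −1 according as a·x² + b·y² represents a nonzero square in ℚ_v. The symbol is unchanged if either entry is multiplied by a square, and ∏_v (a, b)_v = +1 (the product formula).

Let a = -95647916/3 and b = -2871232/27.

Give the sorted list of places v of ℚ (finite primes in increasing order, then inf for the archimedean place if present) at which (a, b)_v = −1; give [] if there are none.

[2, 7, 17, 29, 41, inf]

Mod squares: a ≡ -424473, b ≡ -134589. Check v ∈ {∞, 2, 3, 7, 13, 17, 29, 41}.
v=3: a=3^-1·(≡1), b=3^-3·(≡2) mod 3; (1|3)=+1, (2|3)=-1; (−1)^{-1·-3·1}·(+1)^-3·(-1)^-1 = +1.
v=29: a=29^1·(≡8), b=29^1·(≡1) mod 29; (8|29)=-1, (1|29)=+1; (−1)^{1·1·14}·(-1)^1·(+1)^1 = -1.
v=∞: -424473 < 0 and -134589 < 0  ⇒  (a,b)_∞ = -1.
v=13: a=13^2·(≡10), b=13^1·(≡6) mod 13; (10|13)=+1, (6|13)=-1; (−1)^{2·1·6}·(+1)^1·(-1)^2 = +1.
v=41: a=41^1·(≡8), b=41^0·(≡6) mod 41; (8|41)=+1, (6|41)=-1; (−1)^{1·0·20}·(+1)^0·(-1)^1 = -1.
v=7: a=7^1·(≡4), b=7^1·(≡4) mod 7; (4|7)=+1, (4|7)=+1; (−1)^{1·1·3}·(+1)^1·(+1)^1 = -1.
v=17: a=17^1·(≡2), b=17^1·(≡5) mod 17; (2|17)=+1, (5|17)=-1; (−1)^{1·1·8}·(+1)^1·(-1)^1 = -1.
v=2: v_2(a)=2, v_2(b)=6; units ≡ 7, 3 (mod 8); ε·ε+αω+βω = 1·1+2·1+6·0 ≡ 1  ⇒  (a,b)_2 = -1.
Ram(-424473, -134589) = {2, 7, 17, 29, 41, ∞}; no ℚ_2-point on the conic.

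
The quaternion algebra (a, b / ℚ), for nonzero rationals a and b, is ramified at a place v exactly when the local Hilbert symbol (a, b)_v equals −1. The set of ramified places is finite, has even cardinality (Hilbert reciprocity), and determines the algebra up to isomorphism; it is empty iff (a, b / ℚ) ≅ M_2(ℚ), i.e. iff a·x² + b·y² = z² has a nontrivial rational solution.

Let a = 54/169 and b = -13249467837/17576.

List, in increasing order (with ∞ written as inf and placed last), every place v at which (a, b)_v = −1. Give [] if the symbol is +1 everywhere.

[13, 17]

(a, b) ≡ (6, -893282) mod (ℚ^×)²; places V = {2, 3, 13, 17, 23, 43, 47, ∞}.
(a,b)_43: α=0, u≡25; β=1, v≡23 (mod 43); (25|43)=+1, (23|43)=+1; sign (−1)^0·+1^1·+1^0 = +1.
(a,b)_∞: sgn(6)=+, sgn(-893282)=−, so +1.
(a,b)_47: α=0, u≡12; β=1, v≡31 (mod 47); (12|47)=+1, (31|47)=-1; sign (−1)^0·+1^1·-1^0 = +1.
(a,b)_13: α=-2, u≡2; β=-3, v≡12 (mod 13); (2|13)=-1, (12|13)=+1; sign (−1)^0·-1^-3·+1^-2 = -1.
(a,b)_3: α=3, u≡2; β=6, v≡1 (mod 3); (2|3)=-1, (1|3)=+1; sign (−1)^0·-1^6·+1^3 = +1.
(a,b)_2: α=1, β=-3; u≡3, v≡7 (mod 8); ε(u)ε(v)=1·1, αω(v)=1·0, βω(u)=-3·1; sum ≡ 0  ⇒  +1.
(a,b)_17: α=0, u≡14; β=1, v≡4 (mod 17); (14|17)=-1, (4|17)=+1; sign (−1)^0·-1^1·+1^0 = -1.
(a,b)_23: α=0, u≡1; β=2, v≡20 (mod 23); (1|23)=+1, (20|23)=-1; sign (−1)^0·+1^2·-1^0 = +1.
(6, -893282 / ℚ) ramifies at {13, 17}: a division algebra.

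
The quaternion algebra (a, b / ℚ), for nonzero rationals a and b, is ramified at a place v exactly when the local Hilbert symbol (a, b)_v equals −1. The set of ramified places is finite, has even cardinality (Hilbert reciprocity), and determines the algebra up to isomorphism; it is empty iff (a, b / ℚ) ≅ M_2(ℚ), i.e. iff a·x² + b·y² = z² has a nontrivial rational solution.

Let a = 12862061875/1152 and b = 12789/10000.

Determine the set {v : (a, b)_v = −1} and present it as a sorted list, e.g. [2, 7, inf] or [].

[2, 17, 19, 29]

Mod squares: a ≡ 243542, b ≡ 29. Check v ∈ {∞, 2, 3, 5, 7, 13, 17, 19, 29}.
v=13: a=13^3·(≡9), b=13^0·(≡12) mod 13; (9|13)=+1, (12|13)=+1; (−1)^{3·0·6}·(+1)^0·(+1)^3 = +1.
v=5: a=5^4·(≡2), b=5^-4·(≡4) mod 5; (2|5)=-1, (4|5)=+1; (−1)^{4·-4·2}·(-1)^-4·(+1)^4 = +1.
v=17: a=17^1·(≡11), b=17^0·(≡14) mod 17; (11|17)=-1, (14|17)=-1; (−1)^{1·0·8}·(-1)^0·(-1)^1 = -1.
v=3: a=3^-2·(≡2), b=3^2·(≡2) mod 3; (2|3)=-1, (2|3)=-1; (−1)^{-2·2·1}·(-1)^2·(-1)^-2 = +1.
v=7: a=7^0·(≡3), b=7^2·(≡4) mod 7; (3|7)=-1, (4|7)=+1; (−1)^{0·2·3}·(-1)^2·(+1)^0 = +1.
v=19: a=19^1·(≡2), b=19^0·(≡13) mod 19; (2|19)=-1, (13|19)=-1; (−1)^{1·0·9}·(-1)^0·(-1)^1 = -1.
v=29: a=29^1·(≡27), b=29^1·(≡22) mod 29; (27|29)=-1, (22|29)=+1; (−1)^{1·1·14}·(-1)^1·(+1)^1 = -1.
v=2: v_2(a)=-7, v_2(b)=-4; units ≡ 3, 5 (mod 8); ε·ε+αω+βω = 1·0+-7·1+-4·1 ≡ 1  ⇒  (a,b)_2 = -1.
v=∞: 243542 > 0 and 29 > 0  ⇒  (a,b)_∞ = +1.
|Ram(243542, 29)| = 4, even; anisotropic at {2, 17, 19, 29}.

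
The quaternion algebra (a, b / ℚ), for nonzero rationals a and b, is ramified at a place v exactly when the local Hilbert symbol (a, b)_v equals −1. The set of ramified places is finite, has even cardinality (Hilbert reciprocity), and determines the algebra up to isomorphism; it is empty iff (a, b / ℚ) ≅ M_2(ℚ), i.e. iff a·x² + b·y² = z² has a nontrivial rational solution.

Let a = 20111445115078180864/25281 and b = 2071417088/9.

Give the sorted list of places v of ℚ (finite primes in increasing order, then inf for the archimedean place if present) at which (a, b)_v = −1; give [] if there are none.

[7, 17, 19, 37, 41, 47]

(a, b) ≡ (1773277429, 8091473) mod (ℚ^×)²; places V = {2, 3, 7, 11, 13, 17, 19, 37, 41, 47, 53, ∞}.
(a,b)_7: α=1, u≡2; β=0, v≡3 (mod 7); (2|7)=+1, (3|7)=-1; sign (−1)^0·+1^0·-1^1 = -1.
(a,b)_11: α=1, u≡4; β=0, v≡9 (mod 11); (4|11)=+1, (9|11)=+1; sign (−1)^0·+1^0·+1^1 = +1.
(a,b)_13: α=2, u≡12; β=1, v≡7 (mod 13); (12|13)=+1, (7|13)=-1; sign (−1)^0·+1^1·-1^2 = +1.
(a,b)_47: α=1, u≡22; β=1, v≡11 (mod 47); (22|47)=-1, (11|47)=-1; sign (−1)^1·-1^1·-1^1 = -1.
(a,b)_∞: sgn(1773277429)=+, sgn(8091473)=+, so +1.
(a,b)_41: α=1, u≡28; β=1, v≡4 (mod 41); (28|41)=-1, (4|41)=+1; sign (−1)^0·-1^1·+1^1 = -1.
(a,b)_37: α=1, u≡25; β=0, v≡19 (mod 37); (25|37)=+1, (19|37)=-1; sign (−1)^0·+1^0·-1^1 = -1.
(a,b)_19: α=1, u≡17; β=1, v≡1 (mod 19); (17|19)=+1, (1|19)=+1; sign (−1)^1·+1^1·+1^1 = -1.
(a,b)_53: α=-2, u≡6; β=0, v≡37 (mod 53); (6|53)=+1, (37|53)=+1; sign (−1)^0·+1^0·+1^-2 = +1.
(a,b)_3: α=-2, u≡1; β=-2, v≡2 (mod 3); (1|3)=+1, (2|3)=-1; sign (−1)^0·+1^-2·-1^-2 = +1.
(a,b)_17: α=1, u≡15; β=1, v≡6 (mod 17); (15|17)=+1, (6|17)=-1; sign (−1)^0·+1^1·-1^1 = -1.
(a,b)_2: α=26, β=8; u≡5, v≡1 (mod 8); ε(u)ε(v)=0·0, αω(v)=26·0, βω(u)=8·1; sum ≡ 0  ⇒  +1.
Ram(1773277429, 8091473) = {7, 17, 19, 37, 41, 47}; no ℚ_7-point on the conic.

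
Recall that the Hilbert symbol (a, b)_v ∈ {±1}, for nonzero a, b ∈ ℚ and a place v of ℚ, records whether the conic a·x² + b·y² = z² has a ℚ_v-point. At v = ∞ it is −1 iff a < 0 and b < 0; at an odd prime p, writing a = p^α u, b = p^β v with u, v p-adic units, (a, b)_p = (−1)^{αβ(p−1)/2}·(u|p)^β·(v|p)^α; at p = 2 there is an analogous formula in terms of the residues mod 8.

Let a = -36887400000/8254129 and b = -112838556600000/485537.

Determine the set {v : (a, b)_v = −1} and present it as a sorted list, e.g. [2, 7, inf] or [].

Mod squares: a ≡ -1265, b ≡ -124355. Check v ∈ {∞, 2, 3, 5, 7, 11, 13, 17, 19, 23}.
v=∞: -1265 < 0 and -124355 < 0  ⇒  (a,b)_∞ = -1.
v=11: a=11^1·(≡7), b=11^1·(≡9) mod 11; (7|11)=-1, (9|11)=+1; (−1)^{1·1·5}·(-1)^1·(+1)^1 = +1.
v=5: a=5^5·(≡3), b=5^5·(≡4) mod 5; (3|5)=-1, (4|5)=+1; (−1)^{5·5·2}·(-1)^5·(+1)^5 = -1.
v=7: a=7^0·(≡2), b=7^1·(≡4) mod 7; (2|7)=+1, (4|7)=+1; (−1)^{0·1·3}·(+1)^1·(+1)^0 = +1.
v=3: a=3^6·(≡1), b=3^6·(≡1) mod 3; (1|3)=+1, (1|3)=+1; (−1)^{6·6·1}·(+1)^6·(+1)^6 = +1.
v=17: a=17^-2·(≡3), b=17^-1·(≡14) mod 17; (3|17)=-1, (14|17)=-1; (−1)^{-2·-1·8}·(-1)^-1·(-1)^-2 = -1.
v=13: a=13^-4·(≡10), b=13^-4·(≡4) mod 13; (10|13)=+1, (4|13)=+1; (−1)^{-4·-4·6}·(+1)^-4·(+1)^-4 = +1.
v=19: a=19^0·(≡8), b=19^1·(≡8) mod 19; (8|19)=-1, (8|19)=-1; (−1)^{0·1·9}·(-1)^1·(-1)^0 = -1.
v=2: v_2(a)=6, v_2(b)=6; units ≡ 7, 5 (mod 8); ε·ε+αω+βω = 1·0+6·1+6·0 ≡ 0  ⇒  (a,b)_2 = +1.
v=23: a=23^1·(≡7), b=23^2·(≡3) mod 23; (7|23)=-1, (3|23)=+1; (−1)^{1·2·11}·(-1)^2·(+1)^1 = +1.
(-1265, -124355 / ℚ) ramifies at {5, 17, 19, ∞}: a division algebra.

[5, 17, 19, inf]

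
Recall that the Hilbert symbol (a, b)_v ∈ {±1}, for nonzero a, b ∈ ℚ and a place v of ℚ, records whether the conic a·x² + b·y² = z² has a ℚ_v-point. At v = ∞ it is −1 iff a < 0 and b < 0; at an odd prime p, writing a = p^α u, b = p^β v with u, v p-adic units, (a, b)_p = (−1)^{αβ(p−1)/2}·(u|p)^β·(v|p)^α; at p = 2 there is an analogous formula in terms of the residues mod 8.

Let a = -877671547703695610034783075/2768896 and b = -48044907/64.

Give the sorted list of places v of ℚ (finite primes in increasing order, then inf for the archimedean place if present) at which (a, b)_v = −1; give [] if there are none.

Mod squares: a ≡ -1234387, b ≡ -593147. Check v ∈ {∞, 2, 3, 5, 7, 11, 13, 17, 23, 37, 41}.
v=17: a=17^3·(≡13), b=17^1·(≡10) mod 17; (13|17)=+1, (10|17)=-1; (−1)^{3·1·8}·(+1)^1·(-1)^3 = -1.
v=5: a=5^2·(≡2), b=5^0·(≡2) mod 5; (2|5)=-1, (2|5)=-1; (−1)^{2·0·2}·(-1)^0·(-1)^2 = +1.
v=13: a=13^-2·(≡8), b=13^0·(≡1) mod 13; (8|13)=-1, (1|13)=+1; (−1)^{-2·0·6}·(-1)^0·(+1)^-2 = +1.
v=23: a=23^3·(≡1), b=23^1·(≡19) mod 23; (1|23)=+1, (19|23)=-1; (−1)^{3·1·11}·(+1)^1·(-1)^3 = +1.
v=37: a=37^4·(≡3), b=37^1·(≡7) mod 37; (3|37)=+1, (7|37)=+1; (−1)^{4·1·18}·(+1)^1·(+1)^4 = +1.
v=41: a=41^3·(≡27), b=41^1·(≡14) mod 41; (27|41)=-1, (14|41)=-1; (−1)^{3·1·20}·(-1)^1·(-1)^3 = +1.
v=3: a=3^10·(≡2), b=3^4·(≡1) mod 3; (2|3)=-1, (1|3)=+1; (−1)^{10·4·1}·(-1)^4·(+1)^10 = +1.
v=∞: -1234387 < 0 and -593147 < 0  ⇒  (a,b)_∞ = -1.
v=2: v_2(a)=-14, v_2(b)=-6; units ≡ 5, 5 (mod 8); ε·ε+αω+βω = 0·0+-14·1+-6·1 ≡ 0  ⇒  (a,b)_2 = +1.
v=11: a=11^1·(≡3), b=11^0·(≡10) mod 11; (3|11)=+1, (10|11)=-1; (−1)^{1·0·5}·(+1)^0·(-1)^1 = -1.
v=7: a=7^1·(≡3), b=7^0·(≡6) mod 7; (3|7)=-1, (6|7)=-1; (−1)^{1·0·3}·(-1)^0·(-1)^1 = -1.
(-1234387, -593147 / ℚ) ramifies at {7, 11, 17, ∞}: a division algebra.

[7, 11, 17, inf]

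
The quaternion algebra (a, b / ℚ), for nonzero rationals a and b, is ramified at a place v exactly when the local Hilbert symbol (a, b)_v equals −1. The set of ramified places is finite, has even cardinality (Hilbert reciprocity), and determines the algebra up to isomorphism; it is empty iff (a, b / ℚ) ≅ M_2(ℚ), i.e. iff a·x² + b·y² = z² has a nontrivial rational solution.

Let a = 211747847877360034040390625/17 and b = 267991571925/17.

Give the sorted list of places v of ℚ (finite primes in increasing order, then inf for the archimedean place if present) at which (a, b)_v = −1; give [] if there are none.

[7, 23]

Mod squares: a ≡ 37145, b ≡ 1309. Check v ∈ {∞, 2, 3, 5, 7, 11, 17, 19, 23}.
v=23: a=23^7·(≡14), b=23^2·(≡15) mod 23; (14|23)=-1, (15|23)=-1; (−1)^{7·2·11}·(-1)^2·(-1)^7 = -1.
v=7: a=7^2·(≡6), b=7^1·(≡6) mod 7; (6|7)=-1, (6|7)=-1; (−1)^{2·1·3}·(-1)^1·(-1)^2 = -1.
v=5: a=5^7·(≡1), b=5^2·(≡1) mod 5; (1|5)=+1, (1|5)=+1; (−1)^{7·2·2}·(+1)^2·(+1)^7 = +1.
v=17: a=17^-1·(≡1), b=17^-1·(≡4) mod 17; (1|17)=+1, (4|17)=+1; (−1)^{-1·-1·8}·(+1)^-1·(+1)^-1 = +1.
v=19: a=19^5·(≡5), b=19^2·(≡6) mod 19; (5|19)=+1, (6|19)=+1; (−1)^{5·2·9}·(+1)^2·(+1)^5 = +1.
v=2: v_2(a)=0, v_2(b)=0; units ≡ 1, 5 (mod 8); ε·ε+αω+βω = 0·0+0·1+0·0 ≡ 0  ⇒  (a,b)_2 = +1.
v=3: a=3^8·(≡2), b=3^6·(≡1) mod 3; (2|3)=-1, (1|3)=+1; (−1)^{8·6·1}·(-1)^6·(+1)^8 = +1.
v=∞: 37145 > 0 and 1309 > 0  ⇒  (a,b)_∞ = +1.
v=11: a=11^0·(≡4), b=11^1·(≡1) mod 11; (4|11)=+1, (1|11)=+1; (−1)^{0·1·5}·(+1)^1·(+1)^0 = +1.
(37145, 1309 / ℚ) ramifies at {7, 23}: a division algebra.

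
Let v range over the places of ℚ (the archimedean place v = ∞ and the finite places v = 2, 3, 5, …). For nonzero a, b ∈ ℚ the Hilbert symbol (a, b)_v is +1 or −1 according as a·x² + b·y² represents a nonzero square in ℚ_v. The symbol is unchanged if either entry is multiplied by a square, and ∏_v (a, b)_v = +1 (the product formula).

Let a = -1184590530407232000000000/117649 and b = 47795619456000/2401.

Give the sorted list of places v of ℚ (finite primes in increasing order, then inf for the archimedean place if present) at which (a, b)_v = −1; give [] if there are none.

[5, 13, 31, 41]

(a, b) ≡ (-930, 2665) mod (ℚ^×)²; places V = {2, 3, 5, 7, 13, 31, 41, ∞}.
(a,b)_31: α=3, u≡2; β=2, v≡29 (mod 31); (2|31)=+1, (29|31)=-1; sign (−1)^0·+1^2·-1^3 = -1.
(a,b)_3: α=7, u≡2; β=6, v≡1 (mod 3); (2|3)=-1, (1|3)=+1; sign (−1)^0·-1^6·+1^7 = +1.
(a,b)_∞: sgn(-930)=−, sgn(2665)=+, so +1.
(a,b)_7: α=-6, u≡4; β=-4, v≡3 (mod 7); (4|7)=+1, (3|7)=-1; sign (−1)^0·+1^-4·-1^-6 = +1.
(a,b)_5: α=9, u≡4; β=3, v≡3 (mod 5); (4|5)=+1, (3|5)=-1; sign (−1)^0·+1^3·-1^9 = -1.
(a,b)_2: α=15, β=10; u≡7, v≡1 (mod 8); ε(u)ε(v)=1·0, αω(v)=15·0, βω(u)=10·0; sum ≡ 0  ⇒  +1.
(a,b)_13: α=2, u≡5; β=1, v≡1 (mod 13); (5|13)=-1, (1|13)=+1; sign (−1)^0·-1^1·+1^2 = -1.
(a,b)_41: α=2, u≡14; β=1, v≡12 (mod 41); (14|41)=-1, (12|41)=-1; sign (−1)^0·-1^1·-1^2 = -1.
Ram(-930, 2665) = {5, 13, 31, 41}; no ℚ_5-point on the conic.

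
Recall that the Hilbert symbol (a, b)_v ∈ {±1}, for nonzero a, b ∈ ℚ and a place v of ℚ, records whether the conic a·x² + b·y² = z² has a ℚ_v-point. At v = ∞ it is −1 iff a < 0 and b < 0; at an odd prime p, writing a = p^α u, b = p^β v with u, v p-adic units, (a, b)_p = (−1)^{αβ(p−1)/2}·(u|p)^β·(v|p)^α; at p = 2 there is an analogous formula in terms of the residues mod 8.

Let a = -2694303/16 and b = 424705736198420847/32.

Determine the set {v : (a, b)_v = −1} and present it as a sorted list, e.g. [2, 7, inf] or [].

Mod squares: a ≡ -33263, b ≡ 785726. Check v ∈ {∞, 2, 3, 17, 19, 23, 29, 31, 37}.
v=2: v_2(a)=-4, v_2(b)=-5; units ≡ 1, 7 (mod 8); ε·ε+αω+βω = 0·1+-4·0+-5·0 ≡ 0  ⇒  (a,b)_2 = +1.
v=23: a=23^0·(≡2), b=23^1·(≡17) mod 23; (2|23)=+1, (17|23)=-1; (−1)^{0·1·11}·(+1)^1·(-1)^0 = +1.
v=∞: -33263 < 0 and 785726 > 0  ⇒  (a,b)_∞ = +1.
v=19: a=19^0·(≡9), b=19^3·(≡2) mod 19; (9|19)=+1, (2|19)=-1; (−1)^{0·3·9}·(+1)^3·(-1)^0 = +1.
v=17: a=17^0·(≡7), b=17^2·(≡11) mod 17; (7|17)=-1, (11|17)=-1; (−1)^{0·2·8}·(-1)^2·(-1)^0 = +1.
v=29: a=29^1·(≡6), b=29^3·(≡21) mod 29; (6|29)=+1, (21|29)=-1; (−1)^{1·3·14}·(+1)^3·(-1)^1 = -1.
v=31: a=31^1·(≡22), b=31^1·(≡8) mod 31; (22|31)=-1, (8|31)=+1; (−1)^{1·1·15}·(-1)^1·(+1)^1 = +1.
v=37: a=37^1·(≡16), b=37^2·(≡2) mod 37; (16|37)=+1, (2|37)=-1; (−1)^{1·2·18}·(+1)^2·(-1)^1 = -1.
v=3: a=3^4·(≡1), b=3^2·(≡2) mod 3; (1|3)=+1, (2|3)=-1; (−1)^{4·2·1}·(+1)^2·(-1)^4 = +1.
(-33263, 785726 / ℚ) ramifies at {29, 37}: a division algebra.

[29, 37]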